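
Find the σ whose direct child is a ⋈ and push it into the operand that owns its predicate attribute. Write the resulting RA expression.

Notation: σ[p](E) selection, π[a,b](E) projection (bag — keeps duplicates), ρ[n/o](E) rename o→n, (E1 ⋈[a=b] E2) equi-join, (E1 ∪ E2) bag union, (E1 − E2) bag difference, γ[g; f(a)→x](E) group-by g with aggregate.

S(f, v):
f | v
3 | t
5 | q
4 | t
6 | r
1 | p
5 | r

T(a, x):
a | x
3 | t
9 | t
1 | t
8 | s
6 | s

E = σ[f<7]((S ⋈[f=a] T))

σ filters on f, owned by the left side.
E' = (σ[f<7](S) ⋈[f=a] T)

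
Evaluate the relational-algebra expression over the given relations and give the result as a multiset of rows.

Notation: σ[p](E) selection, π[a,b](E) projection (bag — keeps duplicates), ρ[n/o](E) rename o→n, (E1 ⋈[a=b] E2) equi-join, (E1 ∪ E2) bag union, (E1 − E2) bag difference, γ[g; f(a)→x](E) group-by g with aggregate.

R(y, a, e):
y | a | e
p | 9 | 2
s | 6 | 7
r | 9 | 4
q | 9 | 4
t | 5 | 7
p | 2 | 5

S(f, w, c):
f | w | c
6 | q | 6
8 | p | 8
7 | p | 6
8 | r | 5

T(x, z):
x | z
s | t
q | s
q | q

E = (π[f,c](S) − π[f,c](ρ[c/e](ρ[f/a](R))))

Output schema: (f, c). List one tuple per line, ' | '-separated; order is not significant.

Per-node cardinality:
  S → 4
  π[f,c](S) → 4
  R → 6
  ρ[f/a](R) → 6
  ρ[c/e](ρ[f/a](R)) → 6
  π[f,c](ρ[c/e](ρ[f/a](R))) → 6
  (π[f,c](S) − π[f,c](ρ[c/e](ρ[f/a](R)))) → 4

== RESULT ==
f | c
6 | 6
7 | 6
8 | 5
8 | 8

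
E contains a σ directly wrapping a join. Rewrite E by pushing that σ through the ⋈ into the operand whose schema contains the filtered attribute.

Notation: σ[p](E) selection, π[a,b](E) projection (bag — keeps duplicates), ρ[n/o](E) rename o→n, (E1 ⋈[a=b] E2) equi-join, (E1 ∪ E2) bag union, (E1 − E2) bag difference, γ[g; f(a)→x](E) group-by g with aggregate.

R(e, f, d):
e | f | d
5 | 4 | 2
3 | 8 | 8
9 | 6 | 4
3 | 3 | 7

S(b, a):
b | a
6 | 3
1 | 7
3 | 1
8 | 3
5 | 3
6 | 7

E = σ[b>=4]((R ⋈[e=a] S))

σ filters on b, owned by the right side.
E' = (R ⋈[e=a] σ[b>=4](S))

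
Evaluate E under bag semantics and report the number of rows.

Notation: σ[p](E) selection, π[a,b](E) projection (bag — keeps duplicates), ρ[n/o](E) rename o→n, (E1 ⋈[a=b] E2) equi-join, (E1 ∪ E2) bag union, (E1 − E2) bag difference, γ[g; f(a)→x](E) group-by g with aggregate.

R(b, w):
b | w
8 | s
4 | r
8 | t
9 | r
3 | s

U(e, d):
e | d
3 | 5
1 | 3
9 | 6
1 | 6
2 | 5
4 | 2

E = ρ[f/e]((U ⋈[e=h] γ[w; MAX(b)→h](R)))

Row counts bottom-up:
  U → 6
  R → 5
  γ[w; MAX(b)→h](R) → 3
  (U ⋈[e=h] γ[w; MAX(b)→h](R)) → 1
  ρ[f/e]((U ⋈[e=h] γ[w; MAX(b)→h](R))) → 1

|E| = 1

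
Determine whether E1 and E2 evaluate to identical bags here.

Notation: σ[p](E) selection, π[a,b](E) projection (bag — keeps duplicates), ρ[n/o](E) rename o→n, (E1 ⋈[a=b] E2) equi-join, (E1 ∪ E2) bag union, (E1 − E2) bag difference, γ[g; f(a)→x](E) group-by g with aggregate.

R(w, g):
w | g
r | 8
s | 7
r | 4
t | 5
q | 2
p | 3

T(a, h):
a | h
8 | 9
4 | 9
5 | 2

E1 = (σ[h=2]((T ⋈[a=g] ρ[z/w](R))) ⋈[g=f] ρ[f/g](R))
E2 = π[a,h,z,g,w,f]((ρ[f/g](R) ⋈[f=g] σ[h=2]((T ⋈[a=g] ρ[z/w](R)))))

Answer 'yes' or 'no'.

E1 per-node cardinality:
  T → 3
  R → 6
  ρ[z/w](R) → 6
  (T ⋈[a=g] ρ[z/w](R)) → 3
  σ[h=2]((T ⋈[a=g] ρ[z/w](R))) → 1
  R → 6
  ρ[f/g](R) → 6
  (σ[h=2]((T ⋈[a=g] ρ[z/w](R))) ⋈[g=f] ρ[f/g](R)) → 1
E2 per-node cardinality:
  R → 6
  ρ[f/g](R) → 6
  T → 3
  R → 6
  ρ[z/w](R) → 6
  (T ⋈[a=g] ρ[z/w](R)) → 3
  σ[h=2]((T ⋈[a=g] ρ[z/w](R))) → 1
  (ρ[f/g](R) ⋈[f=g] σ[h=2]((T ⋈[a=g] ρ[z/w](R)))) → 1
  π[a,h,z,g,w,f]((ρ[f/g](R) ⋈[f=g] σ[h=2]((T ⋈[a=g] ρ[z/w](R))))) → 1

E1 and E2 produce the same multiset:
a | h | z | g | w | f
5 | 2 | t | 5 | t | 5

yes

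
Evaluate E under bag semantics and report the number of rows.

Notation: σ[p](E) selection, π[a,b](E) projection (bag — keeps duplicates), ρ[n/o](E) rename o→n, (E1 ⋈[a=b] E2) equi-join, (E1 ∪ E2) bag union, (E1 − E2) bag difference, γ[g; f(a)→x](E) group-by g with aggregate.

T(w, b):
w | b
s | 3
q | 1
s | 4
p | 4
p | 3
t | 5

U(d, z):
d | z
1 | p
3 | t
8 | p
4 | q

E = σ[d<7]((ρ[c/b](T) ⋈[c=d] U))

Row counts bottom-up:
  T → 6
  ρ[c/b](T) → 6
  U → 4
  (ρ[c/b](T) ⋈[c=d] U) → 5
  σ[d<7]((ρ[c/b](T) ⋈[c=d] U)) → 5

|E| = 5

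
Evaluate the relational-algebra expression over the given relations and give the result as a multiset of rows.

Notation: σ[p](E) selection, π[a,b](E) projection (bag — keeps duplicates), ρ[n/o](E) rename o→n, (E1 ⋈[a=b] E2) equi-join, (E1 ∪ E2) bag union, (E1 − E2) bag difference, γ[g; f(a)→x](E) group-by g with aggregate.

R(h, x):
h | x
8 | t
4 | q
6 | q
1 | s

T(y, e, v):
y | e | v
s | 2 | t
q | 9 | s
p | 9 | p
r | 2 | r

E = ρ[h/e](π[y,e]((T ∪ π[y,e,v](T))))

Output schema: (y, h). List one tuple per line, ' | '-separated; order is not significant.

Row counts bottom-up:
  T → 4
  T → 4
  π[y,e,v](T) → 4
  (T ∪ π[y,e,v](T)) → 8
  π[y,e]((T ∪ π[y,e,v](T))) → 8
  ρ[h/e](π[y,e]((T ∪ π[y,e,v](T)))) → 8

== RESULT ==
y | h
p | 9
p | 9
q | 9
q | 9
r | 2
r | 2
s | 2
s | 2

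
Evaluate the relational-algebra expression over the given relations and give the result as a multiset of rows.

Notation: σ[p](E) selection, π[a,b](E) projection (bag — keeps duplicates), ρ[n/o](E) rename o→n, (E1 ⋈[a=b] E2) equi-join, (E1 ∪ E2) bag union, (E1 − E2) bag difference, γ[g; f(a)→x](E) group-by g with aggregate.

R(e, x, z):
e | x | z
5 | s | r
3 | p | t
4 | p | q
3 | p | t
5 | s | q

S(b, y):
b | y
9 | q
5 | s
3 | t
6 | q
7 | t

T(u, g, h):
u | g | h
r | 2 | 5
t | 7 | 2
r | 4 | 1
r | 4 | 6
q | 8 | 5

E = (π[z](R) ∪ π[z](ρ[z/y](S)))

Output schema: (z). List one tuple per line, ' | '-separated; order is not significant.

Row counts bottom-up:
  R → 5
  π[z](R) → 5
  S → 5
  ρ[z/y](S) → 5
  π[z](ρ[z/y](S)) → 5
  (π[z](R) ∪ π[z](ρ[z/y](S))) → 10

== RESULT ==
z
q
q
q
q
r
s
t
t
t
t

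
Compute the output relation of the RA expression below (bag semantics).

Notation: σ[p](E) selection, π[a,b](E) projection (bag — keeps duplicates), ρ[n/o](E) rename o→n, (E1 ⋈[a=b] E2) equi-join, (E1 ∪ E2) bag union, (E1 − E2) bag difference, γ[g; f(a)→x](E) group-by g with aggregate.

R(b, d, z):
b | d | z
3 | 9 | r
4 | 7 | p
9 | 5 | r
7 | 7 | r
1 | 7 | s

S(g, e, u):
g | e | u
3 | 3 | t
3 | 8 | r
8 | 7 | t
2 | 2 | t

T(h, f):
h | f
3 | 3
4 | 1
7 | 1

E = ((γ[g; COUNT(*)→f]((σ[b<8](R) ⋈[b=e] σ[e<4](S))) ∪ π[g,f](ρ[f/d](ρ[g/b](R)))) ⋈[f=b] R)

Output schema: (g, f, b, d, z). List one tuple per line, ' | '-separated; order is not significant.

Row counts bottom-up:
  R → 5
  σ[b<8](R) → 4
  S → 4
  σ[e<4](S) → 2
  (σ[b<8](R) ⋈[b=e] σ[e<4](S)) → 1
  γ[g; COUNT(*)→f]((σ[b<8](R) ⋈[b=e] σ[e<4](S))) → 1
  R → 5
  ρ[g/b](R) → 5
  ρ[f/d](ρ[g/b](R)) → 5
  π[g,f](ρ[f/d](ρ[g/b](R))) → 5
  (γ[g; COUNT(*)→f]((σ[b<8](R) ⋈[b=e] σ[e<4](S))) ∪ π[g,f](ρ[f/d](ρ[g/b](R)))) → 6
  R → 5
  ((γ[g; COUNT(*)→f]((σ[b<8](R) ⋈[b=e] σ[e<4](S))) ∪ π[g,f](ρ[f/d](ρ[g/b](R)))) ⋈[f=b] R) → 5

== RESULT ==
g | f | b | d | z
1 | 7 | 7 | 7 | r
3 | 1 | 1 | 7 | s
3 | 9 | 9 | 5 | r
4 | 7 | 7 | 7 | r
7 | 7 | 7 | 7 | r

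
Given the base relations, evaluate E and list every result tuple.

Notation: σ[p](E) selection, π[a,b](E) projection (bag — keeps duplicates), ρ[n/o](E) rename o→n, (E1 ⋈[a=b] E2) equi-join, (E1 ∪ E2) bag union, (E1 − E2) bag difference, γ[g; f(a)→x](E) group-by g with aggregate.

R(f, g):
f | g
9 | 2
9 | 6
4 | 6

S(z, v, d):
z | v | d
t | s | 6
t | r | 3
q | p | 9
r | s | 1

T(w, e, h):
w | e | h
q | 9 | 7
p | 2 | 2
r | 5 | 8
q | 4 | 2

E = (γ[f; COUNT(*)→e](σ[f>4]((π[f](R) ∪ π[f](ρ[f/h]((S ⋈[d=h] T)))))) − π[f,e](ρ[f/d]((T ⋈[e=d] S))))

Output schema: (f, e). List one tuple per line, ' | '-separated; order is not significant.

Subexpression sizes:
  R → 3
  π[f](R) → 3
  S → 4
  T → 4
  (S ⋈[d=h] T) → 0
  ρ[f/h]((S ⋈[d=h] T)) → 0
  π[f](ρ[f/h]((S ⋈[d=h] T))) → 0
  (π[f](R) ∪ π[f](ρ[f/h]((S ⋈[d=h] T)))) → 3
  σ[f>4]((π[f](R) ∪ π[f](ρ[f/h]((S ⋈[d=h] T))))) → 2
  γ[f; COUNT(*)→e](σ[f>4]((π[f](R) ∪ π[f](ρ[f/h]((S ⋈[d=h] T)))))) → 1
  T → 4
  S → 4
  (T ⋈[e=d] S) → 1
  ρ[f/d]((T ⋈[e=d] S)) → 1
  π[f,e](ρ[f/d]((T ⋈[e=d] S))) → 1
  (γ[f; COUNT(*)→e](σ[f>4]((π[f](R) ∪ π[f](ρ[f/h]((S ⋈[d=h] T)))))) − π[f,e](ρ[f/d]((T ⋈[e=d] S)))) → 1

== RESULT ==
f | e
9 | 2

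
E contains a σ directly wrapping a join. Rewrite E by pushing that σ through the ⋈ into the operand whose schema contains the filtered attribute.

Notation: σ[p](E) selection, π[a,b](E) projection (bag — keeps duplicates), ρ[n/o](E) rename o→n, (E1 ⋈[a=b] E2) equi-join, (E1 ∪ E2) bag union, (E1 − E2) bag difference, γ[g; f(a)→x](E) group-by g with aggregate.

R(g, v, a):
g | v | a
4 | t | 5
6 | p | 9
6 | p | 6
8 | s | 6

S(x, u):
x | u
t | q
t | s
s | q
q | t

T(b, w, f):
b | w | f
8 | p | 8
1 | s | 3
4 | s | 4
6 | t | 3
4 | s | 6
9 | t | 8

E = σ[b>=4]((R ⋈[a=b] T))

σ filters on b, owned by the right side.
E' = (R ⋈[a=b] σ[b>=4](T))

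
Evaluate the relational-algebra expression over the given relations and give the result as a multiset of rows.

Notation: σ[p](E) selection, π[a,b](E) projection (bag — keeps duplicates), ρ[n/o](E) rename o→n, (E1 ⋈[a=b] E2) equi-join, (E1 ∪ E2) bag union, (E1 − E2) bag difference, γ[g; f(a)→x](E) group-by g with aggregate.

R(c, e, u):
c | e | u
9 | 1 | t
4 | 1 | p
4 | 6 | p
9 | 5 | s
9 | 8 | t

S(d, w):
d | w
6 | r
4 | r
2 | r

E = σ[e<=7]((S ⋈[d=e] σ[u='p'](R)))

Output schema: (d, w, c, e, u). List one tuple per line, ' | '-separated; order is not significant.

Subexpression sizes:
  S → 3
  R → 5
  σ[u='p'](R) → 2
  (S ⋈[d=e] σ[u='p'](R)) → 1
  σ[e<=7]((S ⋈[d=e] σ[u='p'](R))) → 1

== RESULT ==
d | w | c | e | u
6 | r | 4 | 6 | p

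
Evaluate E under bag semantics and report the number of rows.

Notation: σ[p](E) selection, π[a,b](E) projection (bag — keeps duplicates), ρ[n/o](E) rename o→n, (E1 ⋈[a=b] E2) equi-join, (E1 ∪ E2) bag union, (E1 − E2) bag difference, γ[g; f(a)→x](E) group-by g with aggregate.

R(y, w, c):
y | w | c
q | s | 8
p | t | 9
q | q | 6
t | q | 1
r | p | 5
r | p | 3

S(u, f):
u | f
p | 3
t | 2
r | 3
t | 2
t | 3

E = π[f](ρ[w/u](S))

Stepwise |·|:
  S → 5
  ρ[w/u](S) → 5
  π[f](ρ[w/u](S)) → 5

|E| = 5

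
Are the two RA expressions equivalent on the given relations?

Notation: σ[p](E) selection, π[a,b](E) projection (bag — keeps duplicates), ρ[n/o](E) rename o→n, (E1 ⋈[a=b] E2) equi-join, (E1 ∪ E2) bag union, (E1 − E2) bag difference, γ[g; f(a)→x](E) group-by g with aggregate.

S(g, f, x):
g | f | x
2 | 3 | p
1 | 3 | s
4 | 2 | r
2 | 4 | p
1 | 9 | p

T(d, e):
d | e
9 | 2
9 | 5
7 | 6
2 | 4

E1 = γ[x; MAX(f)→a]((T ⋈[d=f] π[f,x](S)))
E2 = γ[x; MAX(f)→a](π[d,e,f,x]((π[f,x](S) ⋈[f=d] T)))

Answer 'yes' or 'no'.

E1 subexpression sizes:
  T → 4
  S → 5
  π[f,x](S) → 5
  (T ⋈[d=f] π[f,x](S)) → 3
  γ[x; MAX(f)→a]((T ⋈[d=f] π[f,x](S))) → 2
E2 subexpression sizes:
  S → 5
  π[f,x](S) → 5
  T → 4
  (π[f,x](S) ⋈[f=d] T) → 3
  π[d,e,f,x]((π[f,x](S) ⋈[f=d] T)) → 3
  γ[x; MAX(f)→a](π[d,e,f,x]((π[f,x](S) ⋈[f=d] T))) → 2

E1 and E2 produce the same multiset:
x | a
p | 9
r | 2

yes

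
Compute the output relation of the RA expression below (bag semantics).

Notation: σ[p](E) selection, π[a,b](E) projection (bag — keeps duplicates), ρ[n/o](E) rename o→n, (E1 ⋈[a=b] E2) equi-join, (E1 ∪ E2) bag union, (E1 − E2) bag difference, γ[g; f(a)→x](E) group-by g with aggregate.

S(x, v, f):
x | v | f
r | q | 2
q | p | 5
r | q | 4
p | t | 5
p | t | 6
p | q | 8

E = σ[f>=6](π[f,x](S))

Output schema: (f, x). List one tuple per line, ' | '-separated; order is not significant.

Row counts bottom-up:
  S → 6
  π[f,x](S) → 6
  σ[f>=6](π[f,x](S)) → 2

== RESULT ==
f | x
6 | p
8 | p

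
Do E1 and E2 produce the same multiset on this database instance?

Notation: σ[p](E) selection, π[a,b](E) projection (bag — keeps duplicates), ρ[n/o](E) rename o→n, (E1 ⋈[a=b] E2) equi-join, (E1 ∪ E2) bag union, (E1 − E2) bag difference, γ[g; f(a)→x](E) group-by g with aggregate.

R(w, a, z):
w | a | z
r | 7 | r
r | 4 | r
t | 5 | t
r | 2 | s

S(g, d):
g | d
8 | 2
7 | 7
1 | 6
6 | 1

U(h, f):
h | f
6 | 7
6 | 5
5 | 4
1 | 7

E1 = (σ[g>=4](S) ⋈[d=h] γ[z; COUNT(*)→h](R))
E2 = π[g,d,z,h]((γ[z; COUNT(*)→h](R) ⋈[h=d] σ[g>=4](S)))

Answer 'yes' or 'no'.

E1 subexpression sizes:
  S → 4
  σ[g>=4](S) → 3
  R → 4
  γ[z; COUNT(*)→h](R) → 3
  (σ[g>=4](S) ⋈[d=h] γ[z; COUNT(*)→h](R)) → 3
E2 subexpression sizes:
  R → 4
  γ[z; COUNT(*)→h](R) → 3
  S → 4
  σ[g>=4](S) → 3
  (γ[z; COUNT(*)→h](R) ⋈[h=d] σ[g>=4](S)) → 3
  π[g,d,z,h]((γ[z; COUNT(*)→h](R) ⋈[h=d] σ[g>=4](S))) → 3

E1 and E2 produce the same multiset:
g | d | z | h
6 | 1 | s | 1
6 | 1 | t | 1
8 | 2 | r | 2

yes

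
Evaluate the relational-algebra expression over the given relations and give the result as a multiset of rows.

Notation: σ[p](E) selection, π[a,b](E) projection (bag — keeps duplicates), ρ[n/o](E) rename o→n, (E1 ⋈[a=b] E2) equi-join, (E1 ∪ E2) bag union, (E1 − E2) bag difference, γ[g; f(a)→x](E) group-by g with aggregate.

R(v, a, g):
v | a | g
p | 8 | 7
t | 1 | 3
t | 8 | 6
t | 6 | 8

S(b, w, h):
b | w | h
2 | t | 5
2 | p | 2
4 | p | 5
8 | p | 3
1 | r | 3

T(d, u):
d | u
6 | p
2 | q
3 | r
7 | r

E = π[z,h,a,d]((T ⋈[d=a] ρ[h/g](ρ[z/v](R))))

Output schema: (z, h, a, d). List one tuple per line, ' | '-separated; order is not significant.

Stepwise |·|:
  T → 4
  R → 4
  ρ[z/v](R) → 4
  ρ[h/g](ρ[z/v](R)) → 4
  (T ⋈[d=a] ρ[h/g](ρ[z/v](R))) → 1
  π[z,h,a,d]((T ⋈[d=a] ρ[h/g](ρ[z/v](R)))) → 1

== RESULT ==
z | h | a | d
t | 8 | 6 | 6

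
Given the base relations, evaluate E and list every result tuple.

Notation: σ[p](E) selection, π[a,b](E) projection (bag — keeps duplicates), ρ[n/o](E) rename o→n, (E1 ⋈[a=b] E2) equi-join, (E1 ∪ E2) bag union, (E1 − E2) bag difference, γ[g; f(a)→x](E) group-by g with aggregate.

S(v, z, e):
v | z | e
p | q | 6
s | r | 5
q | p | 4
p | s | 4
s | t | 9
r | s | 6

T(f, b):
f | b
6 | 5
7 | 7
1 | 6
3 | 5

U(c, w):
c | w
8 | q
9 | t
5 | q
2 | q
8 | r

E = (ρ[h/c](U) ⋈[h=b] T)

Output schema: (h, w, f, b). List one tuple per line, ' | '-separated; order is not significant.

Stepwise |·|:
  U → 5
  ρ[h/c](U) → 5
  T → 4
  (ρ[h/c](U) ⋈[h=b] T) → 2

== RESULT ==
h | w | f | b
5 | q | 3 | 5
5 | q | 6 | 5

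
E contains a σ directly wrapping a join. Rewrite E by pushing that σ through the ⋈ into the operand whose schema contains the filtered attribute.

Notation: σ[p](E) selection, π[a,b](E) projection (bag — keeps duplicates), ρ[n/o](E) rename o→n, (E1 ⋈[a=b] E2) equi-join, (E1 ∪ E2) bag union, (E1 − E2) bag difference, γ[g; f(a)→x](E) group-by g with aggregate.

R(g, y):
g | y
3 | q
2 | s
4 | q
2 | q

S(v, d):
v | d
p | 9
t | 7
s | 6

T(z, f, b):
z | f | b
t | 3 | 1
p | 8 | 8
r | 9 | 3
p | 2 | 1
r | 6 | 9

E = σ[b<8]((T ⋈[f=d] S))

σ filters on b, owned by the left side.
E' = (σ[b<8](T) ⋈[f=d] S)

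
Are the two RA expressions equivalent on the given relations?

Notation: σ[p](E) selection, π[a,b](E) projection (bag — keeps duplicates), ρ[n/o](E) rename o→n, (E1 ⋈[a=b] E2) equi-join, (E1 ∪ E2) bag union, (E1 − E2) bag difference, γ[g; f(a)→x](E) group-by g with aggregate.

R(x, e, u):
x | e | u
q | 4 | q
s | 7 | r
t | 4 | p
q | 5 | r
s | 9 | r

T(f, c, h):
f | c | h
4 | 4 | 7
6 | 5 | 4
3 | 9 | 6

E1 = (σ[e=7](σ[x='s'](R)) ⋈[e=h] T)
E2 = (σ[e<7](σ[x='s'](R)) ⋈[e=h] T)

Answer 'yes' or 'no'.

E1 per-node cardinality:
  R → 5
  σ[x='s'](R) → 2
  σ[e=7](σ[x='s'](R)) → 1
  T → 3
  (σ[e=7](σ[x='s'](R)) ⋈[e=h] T) → 1
E2 per-node cardinality:
  R → 5
  σ[x='s'](R) → 2
  σ[e<7](σ[x='s'](R)) → 0
  T → 3
  (σ[e<7](σ[x='s'](R)) ⋈[e=h] T) → 0

E1 result:
x | e | u | f | c | h
s | 7 | r | 4 | 4 | 7
E2 result:
x | e | u | f | c | h
(0 rows)
Witness: ('s', 7, 'r', 4, 4, 7) appears 1× in E1 but 0× in E2.

no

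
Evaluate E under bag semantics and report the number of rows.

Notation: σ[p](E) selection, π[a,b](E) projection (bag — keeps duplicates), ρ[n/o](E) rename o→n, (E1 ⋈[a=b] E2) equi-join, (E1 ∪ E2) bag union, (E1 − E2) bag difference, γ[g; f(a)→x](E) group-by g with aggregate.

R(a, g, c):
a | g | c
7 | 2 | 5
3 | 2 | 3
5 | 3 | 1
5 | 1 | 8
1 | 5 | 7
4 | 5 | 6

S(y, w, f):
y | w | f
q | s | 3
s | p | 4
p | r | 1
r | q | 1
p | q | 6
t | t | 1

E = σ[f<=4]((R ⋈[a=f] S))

Row counts bottom-up:
  R → 6
  S → 6
  (R ⋈[a=f] S) → 5
  σ[f<=4]((R ⋈[a=f] S)) → 5

|E| = 5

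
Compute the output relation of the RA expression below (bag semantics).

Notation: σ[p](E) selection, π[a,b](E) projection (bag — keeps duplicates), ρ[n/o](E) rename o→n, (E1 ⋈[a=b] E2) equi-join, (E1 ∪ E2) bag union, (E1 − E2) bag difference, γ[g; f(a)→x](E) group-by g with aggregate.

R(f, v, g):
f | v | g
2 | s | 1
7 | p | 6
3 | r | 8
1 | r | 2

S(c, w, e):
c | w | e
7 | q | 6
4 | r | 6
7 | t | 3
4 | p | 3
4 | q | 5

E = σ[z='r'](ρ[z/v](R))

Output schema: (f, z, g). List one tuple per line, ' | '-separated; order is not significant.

Per-node cardinality:
  R → 4
  ρ[z/v](R) → 4
  σ[z='r'](ρ[z/v](R)) → 2

== RESULT ==
f | z | g
1 | r | 2
3 | r | 8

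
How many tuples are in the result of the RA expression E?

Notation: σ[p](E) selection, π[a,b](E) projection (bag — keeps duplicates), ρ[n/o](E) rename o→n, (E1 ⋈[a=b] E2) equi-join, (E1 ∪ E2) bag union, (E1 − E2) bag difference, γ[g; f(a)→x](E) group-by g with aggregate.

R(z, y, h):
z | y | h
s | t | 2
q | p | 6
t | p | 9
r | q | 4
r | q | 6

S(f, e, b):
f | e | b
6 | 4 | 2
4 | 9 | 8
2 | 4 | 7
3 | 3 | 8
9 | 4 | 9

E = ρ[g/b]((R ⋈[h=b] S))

Per-node cardinality:
  R → 5
  S → 5
  (R ⋈[h=b] S) → 2
  ρ[g/b]((R ⋈[h=b] S)) → 2

|E| = 2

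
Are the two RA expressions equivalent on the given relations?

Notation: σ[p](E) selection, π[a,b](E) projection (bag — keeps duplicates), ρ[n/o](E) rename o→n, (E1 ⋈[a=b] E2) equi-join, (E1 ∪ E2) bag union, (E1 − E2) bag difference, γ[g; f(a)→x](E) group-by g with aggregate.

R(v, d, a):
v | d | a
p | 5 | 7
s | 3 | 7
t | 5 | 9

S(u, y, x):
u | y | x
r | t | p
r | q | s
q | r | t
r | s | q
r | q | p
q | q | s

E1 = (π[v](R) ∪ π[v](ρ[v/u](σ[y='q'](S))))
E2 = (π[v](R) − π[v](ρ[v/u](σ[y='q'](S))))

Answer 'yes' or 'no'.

E1 stepwise |·|:
  R → 3
  π[v](R) → 3
  S → 6
  σ[y='q'](S) → 3
  ρ[v/u](σ[y='q'](S)) → 3
  π[v](ρ[v/u](σ[y='q'](S))) → 3
  (π[v](R) ∪ π[v](ρ[v/u](σ[y='q'](S)))) → 6
E2 stepwise |·|:
  R → 3
  π[v](R) → 3
  S → 6
  σ[y='q'](S) → 3
  ρ[v/u](σ[y='q'](S)) → 3
  π[v](ρ[v/u](σ[y='q'](S))) → 3
  (π[v](R) − π[v](ρ[v/u](σ[y='q'](S)))) → 3

E1 result:
v
p
q
r
r
s
t
E2 result:
v
p
s
t
Witness: ('q',) appears 1× in E1 but 0× in E2.

no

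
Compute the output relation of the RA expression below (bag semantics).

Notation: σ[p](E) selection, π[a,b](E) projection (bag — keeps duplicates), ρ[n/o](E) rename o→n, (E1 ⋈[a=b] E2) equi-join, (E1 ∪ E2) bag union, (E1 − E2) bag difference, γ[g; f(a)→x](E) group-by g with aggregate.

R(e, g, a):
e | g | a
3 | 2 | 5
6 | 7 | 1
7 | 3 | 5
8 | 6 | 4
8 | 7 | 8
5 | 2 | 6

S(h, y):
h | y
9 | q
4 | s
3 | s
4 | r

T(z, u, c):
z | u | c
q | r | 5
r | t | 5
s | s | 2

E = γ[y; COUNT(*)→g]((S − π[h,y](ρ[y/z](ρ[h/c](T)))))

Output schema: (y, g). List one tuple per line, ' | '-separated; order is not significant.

Stepwise |·|:
  S → 4
  T → 3
  ρ[h/c](T) → 3
  ρ[y/z](ρ[h/c](T)) → 3
  π[h,y](ρ[y/z](ρ[h/c](T))) → 3
  (S − π[h,y](ρ[y/z](ρ[h/c](T)))) → 4
  γ[y; COUNT(*)→g]((S − π[h,y](ρ[y/z](ρ[h/c](T))))) → 3

== RESULT ==
y | g
q | 1
r | 1
s | 2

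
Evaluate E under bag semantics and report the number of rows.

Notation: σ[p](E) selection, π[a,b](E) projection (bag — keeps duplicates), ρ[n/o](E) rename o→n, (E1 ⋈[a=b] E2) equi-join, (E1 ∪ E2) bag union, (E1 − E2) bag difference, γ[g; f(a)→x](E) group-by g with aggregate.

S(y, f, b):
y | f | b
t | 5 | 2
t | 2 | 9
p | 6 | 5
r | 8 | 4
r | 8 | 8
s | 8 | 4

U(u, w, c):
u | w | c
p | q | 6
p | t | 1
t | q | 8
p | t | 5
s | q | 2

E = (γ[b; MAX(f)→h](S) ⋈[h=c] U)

Row counts bottom-up:
  S → 6
  γ[b; MAX(f)→h](S) → 5
  U → 5
  (γ[b; MAX(f)→h](S) ⋈[h=c] U) → 5

|E| = 5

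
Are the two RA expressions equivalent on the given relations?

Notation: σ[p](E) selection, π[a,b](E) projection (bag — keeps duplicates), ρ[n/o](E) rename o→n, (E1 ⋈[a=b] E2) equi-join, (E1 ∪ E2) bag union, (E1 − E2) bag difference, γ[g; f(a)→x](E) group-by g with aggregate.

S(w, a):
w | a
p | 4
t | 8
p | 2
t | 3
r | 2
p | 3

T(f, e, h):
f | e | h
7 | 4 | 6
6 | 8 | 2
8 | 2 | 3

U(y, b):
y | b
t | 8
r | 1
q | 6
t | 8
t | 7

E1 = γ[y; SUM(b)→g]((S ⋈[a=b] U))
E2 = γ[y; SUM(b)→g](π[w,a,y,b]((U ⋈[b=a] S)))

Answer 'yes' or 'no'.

E1 stepwise |·|:
  S → 6
  U → 5
  (S ⋈[a=b] U) → 2
  γ[y; SUM(b)→g]((S ⋈[a=b] U)) → 1
E2 stepwise |·|:
  U → 5
  S → 6
  (U ⋈[b=a] S) → 2
  π[w,a,y,b]((U ⋈[b=a] S)) → 2
  γ[y; SUM(b)→g](π[w,a,y,b]((U ⋈[b=a] S))) → 1

E1 and E2 produce the same multiset:
y | g
t | 16

yes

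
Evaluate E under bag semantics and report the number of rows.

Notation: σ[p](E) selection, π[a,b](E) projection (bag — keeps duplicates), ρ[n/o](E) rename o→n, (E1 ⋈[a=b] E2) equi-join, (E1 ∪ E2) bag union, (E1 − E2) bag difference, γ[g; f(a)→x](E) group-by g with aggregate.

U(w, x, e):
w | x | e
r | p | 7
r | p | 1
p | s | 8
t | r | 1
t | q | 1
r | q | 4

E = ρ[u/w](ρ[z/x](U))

Per-node cardinality:
  U → 6
  ρ[z/x](U) → 6
  ρ[u/w](ρ[z/x](U)) → 6

|E| = 6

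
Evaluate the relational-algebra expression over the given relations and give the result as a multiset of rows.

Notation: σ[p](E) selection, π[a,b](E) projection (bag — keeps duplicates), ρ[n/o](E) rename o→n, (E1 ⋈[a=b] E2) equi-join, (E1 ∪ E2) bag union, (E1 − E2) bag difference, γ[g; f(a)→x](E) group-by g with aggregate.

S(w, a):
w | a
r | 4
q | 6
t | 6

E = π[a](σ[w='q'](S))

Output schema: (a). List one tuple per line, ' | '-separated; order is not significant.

Per-node cardinality:
  S → 3
  σ[w='q'](S) → 1
  π[a](σ[w='q'](S)) → 1

== RESULT ==
a
6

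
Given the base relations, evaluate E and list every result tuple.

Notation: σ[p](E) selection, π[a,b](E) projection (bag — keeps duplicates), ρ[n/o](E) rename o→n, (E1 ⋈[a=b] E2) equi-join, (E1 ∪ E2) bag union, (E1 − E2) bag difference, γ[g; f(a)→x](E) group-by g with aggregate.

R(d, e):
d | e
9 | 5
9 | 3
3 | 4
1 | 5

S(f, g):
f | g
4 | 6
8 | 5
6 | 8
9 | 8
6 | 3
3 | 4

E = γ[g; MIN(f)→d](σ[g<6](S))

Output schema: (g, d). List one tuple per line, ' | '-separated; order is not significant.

Stepwise |·|:
  S → 6
  σ[g<6](S) → 3
  γ[g; MIN(f)→d](σ[g<6](S)) → 3

== RESULT ==
g | d
3 | 6
4 | 3
5 | 8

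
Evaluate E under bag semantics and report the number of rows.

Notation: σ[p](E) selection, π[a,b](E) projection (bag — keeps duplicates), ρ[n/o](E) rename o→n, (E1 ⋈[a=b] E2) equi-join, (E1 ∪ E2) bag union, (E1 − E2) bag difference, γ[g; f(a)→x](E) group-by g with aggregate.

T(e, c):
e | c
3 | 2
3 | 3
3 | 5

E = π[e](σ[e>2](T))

Row counts bottom-up:
  T → 3
  σ[e>2](T) → 3
  π[e](σ[e>2](T)) → 3

|E| = 3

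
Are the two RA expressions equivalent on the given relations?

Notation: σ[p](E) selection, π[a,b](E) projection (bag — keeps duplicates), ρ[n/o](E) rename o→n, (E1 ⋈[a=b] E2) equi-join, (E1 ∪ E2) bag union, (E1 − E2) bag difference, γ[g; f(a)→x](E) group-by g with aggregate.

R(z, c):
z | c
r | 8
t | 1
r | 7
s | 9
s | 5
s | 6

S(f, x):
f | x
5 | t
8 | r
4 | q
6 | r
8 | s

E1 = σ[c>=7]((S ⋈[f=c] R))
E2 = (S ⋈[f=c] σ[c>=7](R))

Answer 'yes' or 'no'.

E1 per-node cardinality:
  S → 5
  R → 6
  (S ⋈[f=c] R) → 4
  σ[c>=7]((S ⋈[f=c] R)) → 2
E2 per-node cardinality:
  S → 5
  R → 6
  σ[c>=7](R) → 3
  (S ⋈[f=c] σ[c>=7](R)) → 2

E1 and E2 produce the same multiset:
f | x | z | c
8 | r | r | 8
8 | s | r | 8

yes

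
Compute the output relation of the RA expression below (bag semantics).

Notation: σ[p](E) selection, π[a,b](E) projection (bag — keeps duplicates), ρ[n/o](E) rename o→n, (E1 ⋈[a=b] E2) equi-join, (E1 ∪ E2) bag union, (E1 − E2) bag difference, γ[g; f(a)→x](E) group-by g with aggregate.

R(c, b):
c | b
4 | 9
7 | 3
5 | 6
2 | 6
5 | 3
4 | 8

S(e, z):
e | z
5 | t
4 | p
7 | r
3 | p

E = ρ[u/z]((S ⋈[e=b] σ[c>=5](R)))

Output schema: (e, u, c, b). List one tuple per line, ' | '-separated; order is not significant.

Subexpression sizes:
  S → 4
  R → 6
  σ[c>=5](R) → 3
  (S ⋈[e=b] σ[c>=5](R)) → 2
  ρ[u/z]((S ⋈[e=b] σ[c>=5](R))) → 2

== RESULT ==
e | u | c | b
3 | p | 5 | 3
3 | p | 7 | 3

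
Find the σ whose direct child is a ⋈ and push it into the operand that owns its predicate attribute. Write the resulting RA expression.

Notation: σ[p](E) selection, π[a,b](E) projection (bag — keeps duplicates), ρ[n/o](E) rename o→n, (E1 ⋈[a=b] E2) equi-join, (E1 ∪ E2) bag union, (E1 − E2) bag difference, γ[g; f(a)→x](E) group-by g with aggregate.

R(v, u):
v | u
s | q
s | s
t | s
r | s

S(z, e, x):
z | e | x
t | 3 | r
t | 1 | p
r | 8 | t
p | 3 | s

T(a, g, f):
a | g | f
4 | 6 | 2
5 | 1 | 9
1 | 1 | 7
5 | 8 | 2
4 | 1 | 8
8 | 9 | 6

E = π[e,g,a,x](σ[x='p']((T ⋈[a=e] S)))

σ filters on x, owned by the right side.
E' = π[e,g,a,x]((T ⋈[a=e] σ[x='p'](S)))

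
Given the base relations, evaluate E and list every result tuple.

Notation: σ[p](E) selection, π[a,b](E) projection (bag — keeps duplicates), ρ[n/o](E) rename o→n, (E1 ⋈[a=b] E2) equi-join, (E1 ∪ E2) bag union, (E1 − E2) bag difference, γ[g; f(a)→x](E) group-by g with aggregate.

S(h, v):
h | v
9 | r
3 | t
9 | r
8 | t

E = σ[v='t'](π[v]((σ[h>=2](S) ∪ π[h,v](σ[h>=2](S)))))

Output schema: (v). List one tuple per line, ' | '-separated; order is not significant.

Row counts bottom-up:
  S → 4
  σ[h>=2](S) → 4
  S → 4
  σ[h>=2](S) → 4
  π[h,v](σ[h>=2](S)) → 4
  (σ[h>=2](S) ∪ π[h,v](σ[h>=2](S))) → 8
  π[v]((σ[h>=2](S) ∪ π[h,v](σ[h>=2](S)))) → 8
  σ[v='t'](π[v]((σ[h>=2](S) ∪ π[h,v](σ[h>=2](S))))) → 4

== RESULT ==
v
t
t
t
t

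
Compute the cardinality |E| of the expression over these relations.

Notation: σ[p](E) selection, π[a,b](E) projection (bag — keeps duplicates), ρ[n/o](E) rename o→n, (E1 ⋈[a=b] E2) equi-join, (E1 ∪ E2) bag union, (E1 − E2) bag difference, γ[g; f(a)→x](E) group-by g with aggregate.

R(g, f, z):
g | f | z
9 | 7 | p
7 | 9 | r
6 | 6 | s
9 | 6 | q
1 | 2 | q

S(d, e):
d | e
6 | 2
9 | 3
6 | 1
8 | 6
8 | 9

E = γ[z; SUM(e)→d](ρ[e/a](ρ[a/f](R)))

Stepwise |·|:
  R → 5
  ρ[a/f](R) → 5
  ρ[e/a](ρ[a/f](R)) → 5
  γ[z; SUM(e)→d](ρ[e/a](ρ[a/f](R))) → 4

|E| = 4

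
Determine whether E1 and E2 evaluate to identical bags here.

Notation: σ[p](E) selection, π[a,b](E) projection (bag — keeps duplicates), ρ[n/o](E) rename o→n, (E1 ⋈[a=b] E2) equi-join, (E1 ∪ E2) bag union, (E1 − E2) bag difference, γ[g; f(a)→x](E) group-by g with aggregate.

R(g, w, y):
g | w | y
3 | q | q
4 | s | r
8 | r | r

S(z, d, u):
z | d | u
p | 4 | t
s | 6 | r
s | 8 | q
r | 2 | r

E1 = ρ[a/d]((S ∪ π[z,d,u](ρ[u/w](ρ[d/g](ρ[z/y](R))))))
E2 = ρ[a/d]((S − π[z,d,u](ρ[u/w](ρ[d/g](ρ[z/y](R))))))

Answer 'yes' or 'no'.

E1 stepwise |·|:
  S → 4
  R → 3
  ρ[z/y](R) → 3
  ρ[d/g](ρ[z/y](R)) → 3
  ρ[u/w](ρ[d/g](ρ[z/y](R))) → 3
  π[z,d,u](ρ[u/w](ρ[d/g](ρ[z/y](R)))) → 3
  (S ∪ π[z,d,u](ρ[u/w](ρ[d/g](ρ[z/y](R))))) → 7
  ρ[a/d]((S ∪ π[z,d,u](ρ[u/w](ρ[d/g](ρ[z/y](R)))))) → 7
E2 stepwise |·|:
  S → 4
  R → 3
  ρ[z/y](R) → 3
  ρ[d/g](ρ[z/y](R)) → 3
  ρ[u/w](ρ[d/g](ρ[z/y](R))) → 3
  π[z,d,u](ρ[u/w](ρ[d/g](ρ[z/y](R)))) → 3
  (S − π[z,d,u](ρ[u/w](ρ[d/g](ρ[z/y](R))))) → 4
  ρ[a/d]((S − π[z,d,u](ρ[u/w](ρ[d/g](ρ[z/y](R)))))) → 4

E1 result:
z | a | u
p | 4 | t
q | 3 | q
r | 2 | r
r | 4 | s
r | 8 | r
s | 6 | r
s | 8 | q
E2 result:
z | a | u
p | 4 | t
r | 2 | r
s | 6 | r
s | 8 | q
Witness: ('q', 3, 'q') appears 1× in E1 but 0× in E2.

no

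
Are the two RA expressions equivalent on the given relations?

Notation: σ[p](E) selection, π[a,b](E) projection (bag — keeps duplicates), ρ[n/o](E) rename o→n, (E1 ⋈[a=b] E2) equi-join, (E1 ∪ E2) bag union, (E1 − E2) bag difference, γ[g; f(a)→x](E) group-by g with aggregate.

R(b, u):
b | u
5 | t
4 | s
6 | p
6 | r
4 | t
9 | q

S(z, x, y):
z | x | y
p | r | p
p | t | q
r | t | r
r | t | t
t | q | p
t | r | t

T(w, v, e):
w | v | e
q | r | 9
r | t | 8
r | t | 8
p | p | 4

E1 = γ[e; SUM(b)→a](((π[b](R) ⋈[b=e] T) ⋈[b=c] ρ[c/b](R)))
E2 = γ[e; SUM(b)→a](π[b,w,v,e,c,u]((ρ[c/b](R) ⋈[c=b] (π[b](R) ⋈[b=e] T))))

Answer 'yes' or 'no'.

E1 subexpression sizes:
  R → 6
  π[b](R) → 6
  T → 4
  (π[b](R) ⋈[b=e] T) → 3
  R → 6
  ρ[c/b](R) → 6
  ((π[b](R) ⋈[b=e] T) ⋈[b=c] ρ[c/b](R)) → 5
  γ[e; SUM(b)→a](((π[b](R) ⋈[b=e] T) ⋈[b=c] ρ[c/b](R))) → 2
E2 subexpression sizes:
  R → 6
  ρ[c/b](R) → 6
  R → 6
  π[b](R) → 6
  T → 4
  (π[b](R) ⋈[b=e] T) → 3
  (ρ[c/b](R) ⋈[c=b] (π[b](R) ⋈[b=e] T)) → 5
  π[b,w,v,e,c,u]((ρ[c/b](R) ⋈[c=b] (π[b](R) ⋈[b=e] T))) → 5
  γ[e; SUM(b)→a](π[b,w,v,e,c,u]((ρ[c/b](R) ⋈[c=b] (π[b](R) ⋈[b=e] T)))) → 2

E1 and E2 produce the same multiset:
e | a
4 | 16
9 | 9

yes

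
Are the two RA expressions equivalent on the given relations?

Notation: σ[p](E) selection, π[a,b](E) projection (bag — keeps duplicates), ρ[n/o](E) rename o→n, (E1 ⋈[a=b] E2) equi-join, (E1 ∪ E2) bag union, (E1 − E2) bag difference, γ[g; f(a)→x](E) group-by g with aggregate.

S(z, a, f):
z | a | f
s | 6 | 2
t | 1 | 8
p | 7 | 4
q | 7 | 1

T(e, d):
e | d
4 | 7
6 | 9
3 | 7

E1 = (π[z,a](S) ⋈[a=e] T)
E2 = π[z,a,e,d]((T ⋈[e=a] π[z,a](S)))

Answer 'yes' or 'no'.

E1 per-node cardinality:
  S → 4
  π[z,a](S) → 4
  T → 3
  (π[z,a](S) ⋈[a=e] T) → 1
E2 per-node cardinality:
  T → 3
  S → 4
  π[z,a](S) → 4
  (T ⋈[e=a] π[z,a](S)) → 1
  π[z,a,e,d]((T ⋈[e=a] π[z,a](S))) → 1

E1 and E2 produce the same multiset:
z | a | e | d
s | 6 | 6 | 9

yes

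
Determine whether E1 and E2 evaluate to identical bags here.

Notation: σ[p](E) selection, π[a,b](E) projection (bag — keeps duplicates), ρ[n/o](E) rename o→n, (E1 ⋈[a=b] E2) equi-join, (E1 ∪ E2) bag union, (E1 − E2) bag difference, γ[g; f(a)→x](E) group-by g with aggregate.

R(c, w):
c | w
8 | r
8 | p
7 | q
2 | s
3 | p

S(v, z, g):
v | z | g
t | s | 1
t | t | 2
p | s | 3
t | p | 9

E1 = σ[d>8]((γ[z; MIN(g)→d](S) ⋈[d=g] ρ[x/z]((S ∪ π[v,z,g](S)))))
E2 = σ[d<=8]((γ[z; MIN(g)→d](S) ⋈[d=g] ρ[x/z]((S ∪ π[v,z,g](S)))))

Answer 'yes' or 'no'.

E1 row counts bottom-up:
  S → 4
  γ[z; MIN(g)→d](S) → 3
  S → 4
  S → 4
  π[v,z,g](S) → 4
  (S ∪ π[v,z,g](S)) → 8
  ρ[x/z]((S ∪ π[v,z,g](S))) → 8
  (γ[z; MIN(g)→d](S) ⋈[d=g] ρ[x/z]((S ∪ π[v,z,g](S)))) → 6
  σ[d>8]((γ[z; MIN(g)→d](S) ⋈[d=g] ρ[x/z]((S ∪ π[v,z,g](S))))) → 2
E2 row counts bottom-up:
  S → 4
  γ[z; MIN(g)→d](S) → 3
  S → 4
  S → 4
  π[v,z,g](S) → 4
  (S ∪ π[v,z,g](S)) → 8
  ρ[x/z]((S ∪ π[v,z,g](S))) → 8
  (γ[z; MIN(g)→d](S) ⋈[d=g] ρ[x/z]((S ∪ π[v,z,g](S)))) → 6
  σ[d<=8]((γ[z; MIN(g)→d](S) ⋈[d=g] ρ[x/z]((S ∪ π[v,z,g](S))))) → 4

E1 result:
z | d | v | x | g
p | 9 | t | p | 9
p | 9 | t | p | 9
E2 result:
z | d | v | x | g
s | 1 | t | s | 1
s | 1 | t | s | 1
t | 2 | t | t | 2
t | 2 | t | t | 2
Witness: ('s', 1, 't', 's', 1) appears 0× in E1 but 2× in E2.

no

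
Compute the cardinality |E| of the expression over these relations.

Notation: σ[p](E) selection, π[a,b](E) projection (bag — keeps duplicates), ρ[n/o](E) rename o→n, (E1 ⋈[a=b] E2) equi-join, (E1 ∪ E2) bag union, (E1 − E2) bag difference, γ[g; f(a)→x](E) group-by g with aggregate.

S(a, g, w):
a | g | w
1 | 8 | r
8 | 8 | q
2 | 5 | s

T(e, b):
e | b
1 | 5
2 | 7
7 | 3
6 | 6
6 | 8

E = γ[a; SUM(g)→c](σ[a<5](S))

Subexpression sizes:
  S → 3
  σ[a<5](S) → 2
  γ[a; SUM(g)→c](σ[a<5](S)) → 2

|E| = 2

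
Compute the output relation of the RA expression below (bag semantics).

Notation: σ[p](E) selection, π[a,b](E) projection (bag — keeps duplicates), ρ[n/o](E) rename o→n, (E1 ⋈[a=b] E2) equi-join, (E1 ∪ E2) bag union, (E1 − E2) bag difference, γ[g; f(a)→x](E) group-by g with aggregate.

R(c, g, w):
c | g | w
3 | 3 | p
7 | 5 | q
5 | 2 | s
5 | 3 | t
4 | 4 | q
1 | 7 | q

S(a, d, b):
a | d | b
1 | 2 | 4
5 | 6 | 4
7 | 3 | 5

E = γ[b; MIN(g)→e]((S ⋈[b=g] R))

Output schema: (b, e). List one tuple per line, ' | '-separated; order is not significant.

Subexpression sizes:
  S → 3
  R → 6
  (S ⋈[b=g] R) → 3
  γ[b; MIN(g)→e]((S ⋈[b=g] R)) → 2

== RESULT ==
b | e
4 | 4
5 | 5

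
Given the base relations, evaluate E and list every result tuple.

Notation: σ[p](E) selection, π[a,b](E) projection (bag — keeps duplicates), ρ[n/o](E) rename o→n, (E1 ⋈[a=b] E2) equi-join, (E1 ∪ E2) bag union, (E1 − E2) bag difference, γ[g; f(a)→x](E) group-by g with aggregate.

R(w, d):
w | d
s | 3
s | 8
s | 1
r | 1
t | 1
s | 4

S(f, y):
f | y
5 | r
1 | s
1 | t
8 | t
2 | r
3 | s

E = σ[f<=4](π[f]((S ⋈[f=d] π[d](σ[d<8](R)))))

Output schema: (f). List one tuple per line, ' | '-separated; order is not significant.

Subexpression sizes:
  S → 6
  R → 6
  σ[d<8](R) → 5
  π[d](σ[d<8](R)) → 5
  (S ⋈[f=d] π[d](σ[d<8](R))) → 7
  π[f]((S ⋈[f=d] π[d](σ[d<8](R)))) → 7
  σ[f<=4](π[f]((S ⋈[f=d] π[d](σ[d<8](R))))) → 7

== RESULT ==
f
1
1
1
1
1
1
3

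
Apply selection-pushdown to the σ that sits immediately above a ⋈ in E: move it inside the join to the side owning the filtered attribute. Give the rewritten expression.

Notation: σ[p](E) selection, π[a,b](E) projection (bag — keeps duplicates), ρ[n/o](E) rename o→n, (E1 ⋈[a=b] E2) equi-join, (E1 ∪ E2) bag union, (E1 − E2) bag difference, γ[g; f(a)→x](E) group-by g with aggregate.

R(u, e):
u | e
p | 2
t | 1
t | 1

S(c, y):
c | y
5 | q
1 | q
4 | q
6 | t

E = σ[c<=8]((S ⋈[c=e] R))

σ filters on c, owned by the left side.
E' = (σ[c<=8](S) ⋈[c=e] R)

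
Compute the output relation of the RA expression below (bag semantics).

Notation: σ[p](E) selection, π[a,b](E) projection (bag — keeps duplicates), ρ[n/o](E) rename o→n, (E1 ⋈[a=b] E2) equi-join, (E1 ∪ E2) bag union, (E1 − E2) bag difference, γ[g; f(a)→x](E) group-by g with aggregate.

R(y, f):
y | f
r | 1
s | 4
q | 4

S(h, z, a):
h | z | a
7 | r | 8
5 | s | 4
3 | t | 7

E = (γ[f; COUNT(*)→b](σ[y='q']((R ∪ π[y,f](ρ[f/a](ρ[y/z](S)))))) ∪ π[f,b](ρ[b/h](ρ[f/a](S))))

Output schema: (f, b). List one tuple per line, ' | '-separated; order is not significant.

Subexpression sizes:
  R → 3
  S → 3
  ρ[y/z](S) → 3
  ρ[f/a](ρ[y/z](S)) → 3
  π[y,f](ρ[f/a](ρ[y/z](S))) → 3
  (R ∪ π[y,f](ρ[f/a](ρ[y/z](S)))) → 6
  σ[y='q']((R ∪ π[y,f](ρ[f/a](ρ[y/z](S))))) → 1
  γ[f; COUNT(*)→b](σ[y='q']((R ∪ π[y,f](ρ[f/a](ρ[y/z](S)))))) → 1
  S → 3
  ρ[f/a](S) → 3
  ρ[b/h](ρ[f/a](S)) → 3
  π[f,b](ρ[b/h](ρ[f/a](S))) → 3
  (γ[f; COUNT(*)→b](σ[y='q']((R ∪ π[y,f](ρ[f/a](ρ[y/z](S)))))) ∪ π[f,b](ρ[b/h](ρ[f/a](S)))) → 4

== RESULT ==
f | b
4 | 1
4 | 5
7 | 3
8 | 7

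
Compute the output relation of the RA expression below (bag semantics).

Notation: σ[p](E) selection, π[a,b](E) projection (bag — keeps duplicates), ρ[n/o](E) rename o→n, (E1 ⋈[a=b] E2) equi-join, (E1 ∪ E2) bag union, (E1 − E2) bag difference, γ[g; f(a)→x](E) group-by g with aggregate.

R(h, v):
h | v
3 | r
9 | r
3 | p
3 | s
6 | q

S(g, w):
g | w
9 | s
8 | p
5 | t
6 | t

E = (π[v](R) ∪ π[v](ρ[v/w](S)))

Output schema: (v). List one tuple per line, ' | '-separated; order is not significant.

Per-node cardinality:
  R → 5
  π[v](R) → 5
  S → 4
  ρ[v/w](S) → 4
  π[v](ρ[v/w](S)) → 4
  (π[v](R) ∪ π[v](ρ[v/w](S))) → 9

== RESULT ==
v
p
p
q
r
r
s
s
t
t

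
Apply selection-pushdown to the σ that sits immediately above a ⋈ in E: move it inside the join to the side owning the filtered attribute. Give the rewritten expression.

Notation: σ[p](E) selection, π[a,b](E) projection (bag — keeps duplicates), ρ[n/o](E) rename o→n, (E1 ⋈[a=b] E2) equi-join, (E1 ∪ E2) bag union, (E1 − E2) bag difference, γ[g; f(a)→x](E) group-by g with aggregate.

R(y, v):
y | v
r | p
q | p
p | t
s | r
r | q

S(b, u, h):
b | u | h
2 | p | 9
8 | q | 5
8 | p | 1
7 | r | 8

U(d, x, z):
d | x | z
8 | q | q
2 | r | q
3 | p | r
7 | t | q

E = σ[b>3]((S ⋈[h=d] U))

σ filters on b, owned by the left side.
E' = (σ[b>3](S) ⋈[h=d] U)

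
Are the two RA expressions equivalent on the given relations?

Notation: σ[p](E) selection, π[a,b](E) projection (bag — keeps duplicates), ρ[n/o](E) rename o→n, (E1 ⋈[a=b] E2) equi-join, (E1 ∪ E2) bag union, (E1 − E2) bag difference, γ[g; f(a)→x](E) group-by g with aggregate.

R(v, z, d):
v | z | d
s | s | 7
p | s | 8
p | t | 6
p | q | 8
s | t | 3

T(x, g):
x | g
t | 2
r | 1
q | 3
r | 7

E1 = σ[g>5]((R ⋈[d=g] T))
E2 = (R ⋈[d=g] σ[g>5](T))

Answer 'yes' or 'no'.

E1 row counts bottom-up:
  R → 5
  T → 4
  (R ⋈[d=g] T) → 2
  σ[g>5]((R ⋈[d=g] T)) → 1
E2 row counts bottom-up:
  R → 5
  T → 4
  σ[g>5](T) → 1
  (R ⋈[d=g] σ[g>5](T)) → 1

E1 and E2 produce the same multiset:
v | z | d | x | g
s | s | 7 | r | 7

yes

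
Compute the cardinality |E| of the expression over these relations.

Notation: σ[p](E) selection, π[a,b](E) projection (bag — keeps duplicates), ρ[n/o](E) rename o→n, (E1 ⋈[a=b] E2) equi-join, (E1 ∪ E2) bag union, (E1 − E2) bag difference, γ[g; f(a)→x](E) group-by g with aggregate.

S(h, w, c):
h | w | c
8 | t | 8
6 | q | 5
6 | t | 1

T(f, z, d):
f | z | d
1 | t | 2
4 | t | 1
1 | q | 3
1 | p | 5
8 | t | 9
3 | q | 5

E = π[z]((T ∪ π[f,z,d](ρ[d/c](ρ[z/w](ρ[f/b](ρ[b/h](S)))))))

Subexpression sizes:
  T → 6
  S → 3
  ρ[b/h](S) → 3
  ρ[f/b](ρ[b/h](S)) → 3
  ρ[z/w](ρ[f/b](ρ[b/h](S))) → 3
  ρ[d/c](ρ[z/w](ρ[f/b](ρ[b/h](S)))) → 3
  π[f,z,d](ρ[d/c](ρ[z/w](ρ[f/b](ρ[b/h](S))))) → 3
  (T ∪ π[f,z,d](ρ[d/c](ρ[z/w](ρ[f/b](ρ[b/h](S)))))) → 9
  π[z]((T ∪ π[f,z,d](ρ[d/c](ρ[z/w](ρ[f/b](ρ[b/h](S))))))) → 9

|E| = 9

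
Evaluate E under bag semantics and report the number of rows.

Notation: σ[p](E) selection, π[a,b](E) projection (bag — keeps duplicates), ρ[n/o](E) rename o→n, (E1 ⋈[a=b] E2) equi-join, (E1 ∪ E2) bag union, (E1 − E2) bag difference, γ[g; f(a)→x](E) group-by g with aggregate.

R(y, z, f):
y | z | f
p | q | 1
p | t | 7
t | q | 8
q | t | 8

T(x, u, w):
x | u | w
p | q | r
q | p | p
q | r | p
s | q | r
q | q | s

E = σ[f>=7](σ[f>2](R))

Subexpression sizes:
  R → 4
  σ[f>2](R) → 3
  σ[f>=7](σ[f>2](R)) → 3

|E| = 3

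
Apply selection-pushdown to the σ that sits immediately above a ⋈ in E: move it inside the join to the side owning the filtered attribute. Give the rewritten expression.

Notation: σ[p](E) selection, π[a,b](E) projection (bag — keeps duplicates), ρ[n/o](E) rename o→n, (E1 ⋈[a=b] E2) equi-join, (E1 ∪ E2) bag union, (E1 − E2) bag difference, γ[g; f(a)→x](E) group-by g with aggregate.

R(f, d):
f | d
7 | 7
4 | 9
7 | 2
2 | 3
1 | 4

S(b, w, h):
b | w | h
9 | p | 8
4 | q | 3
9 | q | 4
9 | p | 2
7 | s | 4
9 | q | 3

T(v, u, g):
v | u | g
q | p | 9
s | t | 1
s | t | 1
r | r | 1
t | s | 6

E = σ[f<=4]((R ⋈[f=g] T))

σ filters on f, owned by the left side.
E' = (σ[f<=4](R) ⋈[f=g] T)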